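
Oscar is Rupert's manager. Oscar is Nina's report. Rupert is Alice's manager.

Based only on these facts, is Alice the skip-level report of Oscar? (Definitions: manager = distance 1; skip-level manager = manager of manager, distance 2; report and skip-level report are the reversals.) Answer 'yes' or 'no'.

Reconstructing the manager chain from the given facts:
  Nina -> Oscar -> Rupert -> Alice
(each arrow means 'manager of the next')
Positions in the chain (0 = top):
  position of Nina: 0
  position of Oscar: 1
  position of Rupert: 2
  position of Alice: 3

Alice is at position 3, Oscar is at position 1; signed distance (j - i) = -2.
'skip-level report' requires j - i = -2. Actual distance is -2, so the relation HOLDS.

Answer: yes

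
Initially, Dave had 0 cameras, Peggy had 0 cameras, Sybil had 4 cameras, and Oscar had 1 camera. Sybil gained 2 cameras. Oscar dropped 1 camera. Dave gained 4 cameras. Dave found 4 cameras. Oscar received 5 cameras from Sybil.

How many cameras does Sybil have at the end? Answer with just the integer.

Tracking counts step by step:
Start: Dave=0, Peggy=0, Sybil=4, Oscar=1
Event 1 (Sybil +2): Sybil: 4 -> 6. State: Dave=0, Peggy=0, Sybil=6, Oscar=1
Event 2 (Oscar -1): Oscar: 1 -> 0. State: Dave=0, Peggy=0, Sybil=6, Oscar=0
Event 3 (Dave +4): Dave: 0 -> 4. State: Dave=4, Peggy=0, Sybil=6, Oscar=0
Event 4 (Dave +4): Dave: 4 -> 8. State: Dave=8, Peggy=0, Sybil=6, Oscar=0
Event 5 (Sybil -> Oscar, 5): Sybil: 6 -> 1, Oscar: 0 -> 5. State: Dave=8, Peggy=0, Sybil=1, Oscar=5

Sybil's final count: 1

Answer: 1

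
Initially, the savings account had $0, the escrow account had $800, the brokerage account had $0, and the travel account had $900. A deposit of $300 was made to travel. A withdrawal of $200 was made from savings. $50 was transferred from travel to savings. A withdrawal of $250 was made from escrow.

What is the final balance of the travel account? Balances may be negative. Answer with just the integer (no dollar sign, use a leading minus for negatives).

Tracking account balances step by step:
Start: savings=0, escrow=800, brokerage=0, travel=900
Event 1 (deposit 300 to travel): travel: 900 + 300 = 1200. Balances: savings=0, escrow=800, brokerage=0, travel=1200
Event 2 (withdraw 200 from savings): savings: 0 - 200 = -200. Balances: savings=-200, escrow=800, brokerage=0, travel=1200
Event 3 (transfer 50 travel -> savings): travel: 1200 - 50 = 1150, savings: -200 + 50 = -150. Balances: savings=-150, escrow=800, brokerage=0, travel=1150
Event 4 (withdraw 250 from escrow): escrow: 800 - 250 = 550. Balances: savings=-150, escrow=550, brokerage=0, travel=1150

Final balance of travel: 1150

Answer: 1150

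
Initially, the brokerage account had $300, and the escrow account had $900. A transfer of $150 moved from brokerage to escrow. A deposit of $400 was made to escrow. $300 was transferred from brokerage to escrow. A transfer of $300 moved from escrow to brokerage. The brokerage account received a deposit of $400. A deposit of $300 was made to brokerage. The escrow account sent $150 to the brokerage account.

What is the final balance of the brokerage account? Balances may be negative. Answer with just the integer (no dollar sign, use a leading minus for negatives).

Tracking account balances step by step:
Start: brokerage=300, escrow=900
Event 1 (transfer 150 brokerage -> escrow): brokerage: 300 - 150 = 150, escrow: 900 + 150 = 1050. Balances: brokerage=150, escrow=1050
Event 2 (deposit 400 to escrow): escrow: 1050 + 400 = 1450. Balances: brokerage=150, escrow=1450
Event 3 (transfer 300 brokerage -> escrow): brokerage: 150 - 300 = -150, escrow: 1450 + 300 = 1750. Balances: brokerage=-150, escrow=1750
Event 4 (transfer 300 escrow -> brokerage): escrow: 1750 - 300 = 1450, brokerage: -150 + 300 = 150. Balances: brokerage=150, escrow=1450
Event 5 (deposit 400 to brokerage): brokerage: 150 + 400 = 550. Balances: brokerage=550, escrow=1450
Event 6 (deposit 300 to brokerage): brokerage: 550 + 300 = 850. Balances: brokerage=850, escrow=1450
Event 7 (transfer 150 escrow -> brokerage): escrow: 1450 - 150 = 1300, brokerage: 850 + 150 = 1000. Balances: brokerage=1000, escrow=1300

Final balance of brokerage: 1000

Answer: 1000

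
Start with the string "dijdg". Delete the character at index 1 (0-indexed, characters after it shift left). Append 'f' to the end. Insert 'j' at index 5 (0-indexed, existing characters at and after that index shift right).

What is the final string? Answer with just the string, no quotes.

Answer: djdgfj

Derivation:
Applying each edit step by step:
Start: "dijdg"
Op 1 (delete idx 1 = 'i'): "dijdg" -> "djdg"
Op 2 (append 'f'): "djdg" -> "djdgf"
Op 3 (insert 'j' at idx 5): "djdgf" -> "djdgfj"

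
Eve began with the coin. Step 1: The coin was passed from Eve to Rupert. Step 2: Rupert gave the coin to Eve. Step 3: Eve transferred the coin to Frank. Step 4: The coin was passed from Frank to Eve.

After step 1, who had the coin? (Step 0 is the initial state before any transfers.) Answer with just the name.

Answer: Rupert

Derivation:
Tracking the coin holder through step 1:
After step 0 (start): Eve
After step 1: Rupert

At step 1, the holder is Rupert.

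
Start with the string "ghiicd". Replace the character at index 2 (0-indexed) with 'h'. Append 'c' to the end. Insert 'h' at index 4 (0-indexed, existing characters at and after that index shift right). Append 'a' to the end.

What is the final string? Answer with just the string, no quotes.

Answer: ghhihcdca

Derivation:
Applying each edit step by step:
Start: "ghiicd"
Op 1 (replace idx 2: 'i' -> 'h'): "ghiicd" -> "ghhicd"
Op 2 (append 'c'): "ghhicd" -> "ghhicdc"
Op 3 (insert 'h' at idx 4): "ghhicdc" -> "ghhihcdc"
Op 4 (append 'a'): "ghhihcdc" -> "ghhihcdca"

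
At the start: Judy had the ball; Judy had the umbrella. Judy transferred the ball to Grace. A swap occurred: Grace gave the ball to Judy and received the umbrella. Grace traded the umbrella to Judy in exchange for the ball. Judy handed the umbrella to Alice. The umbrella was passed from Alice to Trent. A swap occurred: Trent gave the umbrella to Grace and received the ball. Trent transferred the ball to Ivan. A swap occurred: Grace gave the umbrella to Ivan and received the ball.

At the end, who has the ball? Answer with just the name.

Answer: Grace

Derivation:
Tracking all object holders:
Start: ball:Judy, umbrella:Judy
Event 1 (give ball: Judy -> Grace). State: ball:Grace, umbrella:Judy
Event 2 (swap ball<->umbrella: now ball:Judy, umbrella:Grace). State: ball:Judy, umbrella:Grace
Event 3 (swap umbrella<->ball: now umbrella:Judy, ball:Grace). State: ball:Grace, umbrella:Judy
Event 4 (give umbrella: Judy -> Alice). State: ball:Grace, umbrella:Alice
Event 5 (give umbrella: Alice -> Trent). State: ball:Grace, umbrella:Trent
Event 6 (swap umbrella<->ball: now umbrella:Grace, ball:Trent). State: ball:Trent, umbrella:Grace
Event 7 (give ball: Trent -> Ivan). State: ball:Ivan, umbrella:Grace
Event 8 (swap umbrella<->ball: now umbrella:Ivan, ball:Grace). State: ball:Grace, umbrella:Ivan

Final state: ball:Grace, umbrella:Ivan
The ball is held by Grace.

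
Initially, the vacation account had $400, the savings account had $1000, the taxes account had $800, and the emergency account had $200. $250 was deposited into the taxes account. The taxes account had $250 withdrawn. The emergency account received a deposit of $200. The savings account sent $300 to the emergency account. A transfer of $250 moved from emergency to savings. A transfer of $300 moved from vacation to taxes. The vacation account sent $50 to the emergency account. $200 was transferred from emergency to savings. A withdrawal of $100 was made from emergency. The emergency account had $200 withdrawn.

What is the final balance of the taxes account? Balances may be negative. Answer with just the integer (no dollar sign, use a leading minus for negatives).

Tracking account balances step by step:
Start: vacation=400, savings=1000, taxes=800, emergency=200
Event 1 (deposit 250 to taxes): taxes: 800 + 250 = 1050. Balances: vacation=400, savings=1000, taxes=1050, emergency=200
Event 2 (withdraw 250 from taxes): taxes: 1050 - 250 = 800. Balances: vacation=400, savings=1000, taxes=800, emergency=200
Event 3 (deposit 200 to emergency): emergency: 200 + 200 = 400. Balances: vacation=400, savings=1000, taxes=800, emergency=400
Event 4 (transfer 300 savings -> emergency): savings: 1000 - 300 = 700, emergency: 400 + 300 = 700. Balances: vacation=400, savings=700, taxes=800, emergency=700
Event 5 (transfer 250 emergency -> savings): emergency: 700 - 250 = 450, savings: 700 + 250 = 950. Balances: vacation=400, savings=950, taxes=800, emergency=450
Event 6 (transfer 300 vacation -> taxes): vacation: 400 - 300 = 100, taxes: 800 + 300 = 1100. Balances: vacation=100, savings=950, taxes=1100, emergency=450
Event 7 (transfer 50 vacation -> emergency): vacation: 100 - 50 = 50, emergency: 450 + 50 = 500. Balances: vacation=50, savings=950, taxes=1100, emergency=500
Event 8 (transfer 200 emergency -> savings): emergency: 500 - 200 = 300, savings: 950 + 200 = 1150. Balances: vacation=50, savings=1150, taxes=1100, emergency=300
Event 9 (withdraw 100 from emergency): emergency: 300 - 100 = 200. Balances: vacation=50, savings=1150, taxes=1100, emergency=200
Event 10 (withdraw 200 from emergency): emergency: 200 - 200 = 0. Balances: vacation=50, savings=1150, taxes=1100, emergency=0

Final balance of taxes: 1100

Answer: 1100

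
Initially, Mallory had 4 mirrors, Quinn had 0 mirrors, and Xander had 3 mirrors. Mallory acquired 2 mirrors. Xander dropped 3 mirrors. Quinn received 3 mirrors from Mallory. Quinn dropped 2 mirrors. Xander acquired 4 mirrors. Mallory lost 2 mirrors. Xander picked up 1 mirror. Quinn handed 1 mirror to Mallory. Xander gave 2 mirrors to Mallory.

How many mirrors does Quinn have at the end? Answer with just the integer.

Tracking counts step by step:
Start: Mallory=4, Quinn=0, Xander=3
Event 1 (Mallory +2): Mallory: 4 -> 6. State: Mallory=6, Quinn=0, Xander=3
Event 2 (Xander -3): Xander: 3 -> 0. State: Mallory=6, Quinn=0, Xander=0
Event 3 (Mallory -> Quinn, 3): Mallory: 6 -> 3, Quinn: 0 -> 3. State: Mallory=3, Quinn=3, Xander=0
Event 4 (Quinn -2): Quinn: 3 -> 1. State: Mallory=3, Quinn=1, Xander=0
Event 5 (Xander +4): Xander: 0 -> 4. State: Mallory=3, Quinn=1, Xander=4
Event 6 (Mallory -2): Mallory: 3 -> 1. State: Mallory=1, Quinn=1, Xander=4
Event 7 (Xander +1): Xander: 4 -> 5. State: Mallory=1, Quinn=1, Xander=5
Event 8 (Quinn -> Mallory, 1): Quinn: 1 -> 0, Mallory: 1 -> 2. State: Mallory=2, Quinn=0, Xander=5
Event 9 (Xander -> Mallory, 2): Xander: 5 -> 3, Mallory: 2 -> 4. State: Mallory=4, Quinn=0, Xander=3

Quinn's final count: 0

Answer: 0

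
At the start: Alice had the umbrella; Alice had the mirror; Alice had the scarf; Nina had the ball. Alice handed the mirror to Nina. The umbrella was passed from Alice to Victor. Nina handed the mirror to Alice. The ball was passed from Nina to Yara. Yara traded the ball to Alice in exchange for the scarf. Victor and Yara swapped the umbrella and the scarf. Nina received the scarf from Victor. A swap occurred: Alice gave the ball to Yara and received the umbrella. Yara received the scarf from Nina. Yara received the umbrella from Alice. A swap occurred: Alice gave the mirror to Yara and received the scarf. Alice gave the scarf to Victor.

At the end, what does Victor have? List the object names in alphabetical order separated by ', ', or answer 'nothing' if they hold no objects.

Answer: scarf

Derivation:
Tracking all object holders:
Start: umbrella:Alice, mirror:Alice, scarf:Alice, ball:Nina
Event 1 (give mirror: Alice -> Nina). State: umbrella:Alice, mirror:Nina, scarf:Alice, ball:Nina
Event 2 (give umbrella: Alice -> Victor). State: umbrella:Victor, mirror:Nina, scarf:Alice, ball:Nina
Event 3 (give mirror: Nina -> Alice). State: umbrella:Victor, mirror:Alice, scarf:Alice, ball:Nina
Event 4 (give ball: Nina -> Yara). State: umbrella:Victor, mirror:Alice, scarf:Alice, ball:Yara
Event 5 (swap ball<->scarf: now ball:Alice, scarf:Yara). State: umbrella:Victor, mirror:Alice, scarf:Yara, ball:Alice
Event 6 (swap umbrella<->scarf: now umbrella:Yara, scarf:Victor). State: umbrella:Yara, mirror:Alice, scarf:Victor, ball:Alice
Event 7 (give scarf: Victor -> Nina). State: umbrella:Yara, mirror:Alice, scarf:Nina, ball:Alice
Event 8 (swap ball<->umbrella: now ball:Yara, umbrella:Alice). State: umbrella:Alice, mirror:Alice, scarf:Nina, ball:Yara
Event 9 (give scarf: Nina -> Yara). State: umbrella:Alice, mirror:Alice, scarf:Yara, ball:Yara
Event 10 (give umbrella: Alice -> Yara). State: umbrella:Yara, mirror:Alice, scarf:Yara, ball:Yara
Event 11 (swap mirror<->scarf: now mirror:Yara, scarf:Alice). State: umbrella:Yara, mirror:Yara, scarf:Alice, ball:Yara
Event 12 (give scarf: Alice -> Victor). State: umbrella:Yara, mirror:Yara, scarf:Victor, ball:Yara

Final state: umbrella:Yara, mirror:Yara, scarf:Victor, ball:Yara
Victor holds: scarf.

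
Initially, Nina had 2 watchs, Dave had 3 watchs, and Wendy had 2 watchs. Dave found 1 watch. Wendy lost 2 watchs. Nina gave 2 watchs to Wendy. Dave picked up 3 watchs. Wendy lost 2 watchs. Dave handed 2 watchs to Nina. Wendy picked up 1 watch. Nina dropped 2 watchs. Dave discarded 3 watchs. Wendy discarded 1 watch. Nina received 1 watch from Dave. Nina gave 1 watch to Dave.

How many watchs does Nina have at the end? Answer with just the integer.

Answer: 0

Derivation:
Tracking counts step by step:
Start: Nina=2, Dave=3, Wendy=2
Event 1 (Dave +1): Dave: 3 -> 4. State: Nina=2, Dave=4, Wendy=2
Event 2 (Wendy -2): Wendy: 2 -> 0. State: Nina=2, Dave=4, Wendy=0
Event 3 (Nina -> Wendy, 2): Nina: 2 -> 0, Wendy: 0 -> 2. State: Nina=0, Dave=4, Wendy=2
Event 4 (Dave +3): Dave: 4 -> 7. State: Nina=0, Dave=7, Wendy=2
Event 5 (Wendy -2): Wendy: 2 -> 0. State: Nina=0, Dave=7, Wendy=0
Event 6 (Dave -> Nina, 2): Dave: 7 -> 5, Nina: 0 -> 2. State: Nina=2, Dave=5, Wendy=0
Event 7 (Wendy +1): Wendy: 0 -> 1. State: Nina=2, Dave=5, Wendy=1
Event 8 (Nina -2): Nina: 2 -> 0. State: Nina=0, Dave=5, Wendy=1
Event 9 (Dave -3): Dave: 5 -> 2. State: Nina=0, Dave=2, Wendy=1
Event 10 (Wendy -1): Wendy: 1 -> 0. State: Nina=0, Dave=2, Wendy=0
Event 11 (Dave -> Nina, 1): Dave: 2 -> 1, Nina: 0 -> 1. State: Nina=1, Dave=1, Wendy=0
Event 12 (Nina -> Dave, 1): Nina: 1 -> 0, Dave: 1 -> 2. State: Nina=0, Dave=2, Wendy=0

Nina's final count: 0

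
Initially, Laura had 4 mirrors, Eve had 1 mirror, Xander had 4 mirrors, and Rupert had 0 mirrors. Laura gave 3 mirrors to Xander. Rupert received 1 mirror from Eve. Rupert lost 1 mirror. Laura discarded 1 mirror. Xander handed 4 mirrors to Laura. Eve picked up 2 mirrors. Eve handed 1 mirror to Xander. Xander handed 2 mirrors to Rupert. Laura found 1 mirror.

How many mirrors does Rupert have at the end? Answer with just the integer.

Tracking counts step by step:
Start: Laura=4, Eve=1, Xander=4, Rupert=0
Event 1 (Laura -> Xander, 3): Laura: 4 -> 1, Xander: 4 -> 7. State: Laura=1, Eve=1, Xander=7, Rupert=0
Event 2 (Eve -> Rupert, 1): Eve: 1 -> 0, Rupert: 0 -> 1. State: Laura=1, Eve=0, Xander=7, Rupert=1
Event 3 (Rupert -1): Rupert: 1 -> 0. State: Laura=1, Eve=0, Xander=7, Rupert=0
Event 4 (Laura -1): Laura: 1 -> 0. State: Laura=0, Eve=0, Xander=7, Rupert=0
Event 5 (Xander -> Laura, 4): Xander: 7 -> 3, Laura: 0 -> 4. State: Laura=4, Eve=0, Xander=3, Rupert=0
Event 6 (Eve +2): Eve: 0 -> 2. State: Laura=4, Eve=2, Xander=3, Rupert=0
Event 7 (Eve -> Xander, 1): Eve: 2 -> 1, Xander: 3 -> 4. State: Laura=4, Eve=1, Xander=4, Rupert=0
Event 8 (Xander -> Rupert, 2): Xander: 4 -> 2, Rupert: 0 -> 2. State: Laura=4, Eve=1, Xander=2, Rupert=2
Event 9 (Laura +1): Laura: 4 -> 5. State: Laura=5, Eve=1, Xander=2, Rupert=2

Rupert's final count: 2

Answer: 2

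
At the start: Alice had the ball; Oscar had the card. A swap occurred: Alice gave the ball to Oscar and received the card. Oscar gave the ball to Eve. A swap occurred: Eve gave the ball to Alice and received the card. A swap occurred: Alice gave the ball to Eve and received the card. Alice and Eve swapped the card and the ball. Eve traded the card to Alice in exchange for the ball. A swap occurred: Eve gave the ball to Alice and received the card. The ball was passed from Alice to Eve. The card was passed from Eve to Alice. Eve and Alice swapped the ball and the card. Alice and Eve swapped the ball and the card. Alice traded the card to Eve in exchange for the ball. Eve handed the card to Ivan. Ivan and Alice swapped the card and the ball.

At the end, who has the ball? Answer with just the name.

Tracking all object holders:
Start: ball:Alice, card:Oscar
Event 1 (swap ball<->card: now ball:Oscar, card:Alice). State: ball:Oscar, card:Alice
Event 2 (give ball: Oscar -> Eve). State: ball:Eve, card:Alice
Event 3 (swap ball<->card: now ball:Alice, card:Eve). State: ball:Alice, card:Eve
Event 4 (swap ball<->card: now ball:Eve, card:Alice). State: ball:Eve, card:Alice
Event 5 (swap card<->ball: now card:Eve, ball:Alice). State: ball:Alice, card:Eve
Event 6 (swap card<->ball: now card:Alice, ball:Eve). State: ball:Eve, card:Alice
Event 7 (swap ball<->card: now ball:Alice, card:Eve). State: ball:Alice, card:Eve
Event 8 (give ball: Alice -> Eve). State: ball:Eve, card:Eve
Event 9 (give card: Eve -> Alice). State: ball:Eve, card:Alice
Event 10 (swap ball<->card: now ball:Alice, card:Eve). State: ball:Alice, card:Eve
Event 11 (swap ball<->card: now ball:Eve, card:Alice). State: ball:Eve, card:Alice
Event 12 (swap card<->ball: now card:Eve, ball:Alice). State: ball:Alice, card:Eve
Event 13 (give card: Eve -> Ivan). State: ball:Alice, card:Ivan
Event 14 (swap card<->ball: now card:Alice, ball:Ivan). State: ball:Ivan, card:Alice

Final state: ball:Ivan, card:Alice
The ball is held by Ivan.

Answer: Ivan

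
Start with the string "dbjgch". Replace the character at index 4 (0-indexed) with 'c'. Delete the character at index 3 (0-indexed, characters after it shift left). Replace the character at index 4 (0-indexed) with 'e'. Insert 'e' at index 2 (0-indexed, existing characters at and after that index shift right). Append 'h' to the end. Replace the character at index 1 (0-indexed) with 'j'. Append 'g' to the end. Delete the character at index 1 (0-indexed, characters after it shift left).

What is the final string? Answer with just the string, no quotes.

Answer: dejcehg

Derivation:
Applying each edit step by step:
Start: "dbjgch"
Op 1 (replace idx 4: 'c' -> 'c'): "dbjgch" -> "dbjgch"
Op 2 (delete idx 3 = 'g'): "dbjgch" -> "dbjch"
Op 3 (replace idx 4: 'h' -> 'e'): "dbjch" -> "dbjce"
Op 4 (insert 'e' at idx 2): "dbjce" -> "dbejce"
Op 5 (append 'h'): "dbejce" -> "dbejceh"
Op 6 (replace idx 1: 'b' -> 'j'): "dbejceh" -> "djejceh"
Op 7 (append 'g'): "djejceh" -> "djejcehg"
Op 8 (delete idx 1 = 'j'): "djejcehg" -> "dejcehg"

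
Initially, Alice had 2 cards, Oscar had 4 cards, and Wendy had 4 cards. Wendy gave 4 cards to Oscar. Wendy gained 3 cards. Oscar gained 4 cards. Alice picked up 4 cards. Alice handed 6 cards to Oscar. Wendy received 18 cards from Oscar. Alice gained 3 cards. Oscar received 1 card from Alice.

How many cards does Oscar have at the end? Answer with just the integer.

Answer: 1

Derivation:
Tracking counts step by step:
Start: Alice=2, Oscar=4, Wendy=4
Event 1 (Wendy -> Oscar, 4): Wendy: 4 -> 0, Oscar: 4 -> 8. State: Alice=2, Oscar=8, Wendy=0
Event 2 (Wendy +3): Wendy: 0 -> 3. State: Alice=2, Oscar=8, Wendy=3
Event 3 (Oscar +4): Oscar: 8 -> 12. State: Alice=2, Oscar=12, Wendy=3
Event 4 (Alice +4): Alice: 2 -> 6. State: Alice=6, Oscar=12, Wendy=3
Event 5 (Alice -> Oscar, 6): Alice: 6 -> 0, Oscar: 12 -> 18. State: Alice=0, Oscar=18, Wendy=3
Event 6 (Oscar -> Wendy, 18): Oscar: 18 -> 0, Wendy: 3 -> 21. State: Alice=0, Oscar=0, Wendy=21
Event 7 (Alice +3): Alice: 0 -> 3. State: Alice=3, Oscar=0, Wendy=21
Event 8 (Alice -> Oscar, 1): Alice: 3 -> 2, Oscar: 0 -> 1. State: Alice=2, Oscar=1, Wendy=21

Oscar's final count: 1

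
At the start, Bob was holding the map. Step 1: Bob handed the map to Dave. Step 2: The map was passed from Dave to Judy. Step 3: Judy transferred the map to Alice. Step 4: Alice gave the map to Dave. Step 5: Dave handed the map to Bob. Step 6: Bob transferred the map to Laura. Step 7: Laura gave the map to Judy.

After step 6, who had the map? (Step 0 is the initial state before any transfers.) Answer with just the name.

Tracking the map holder through step 6:
After step 0 (start): Bob
After step 1: Dave
After step 2: Judy
After step 3: Alice
After step 4: Dave
After step 5: Bob
After step 6: Laura

At step 6, the holder is Laura.

Answer: Laura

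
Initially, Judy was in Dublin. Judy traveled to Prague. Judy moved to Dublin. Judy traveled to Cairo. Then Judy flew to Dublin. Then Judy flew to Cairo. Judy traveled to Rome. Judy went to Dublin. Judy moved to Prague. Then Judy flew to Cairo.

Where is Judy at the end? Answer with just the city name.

Tracking Judy's location:
Start: Judy is in Dublin.
After move 1: Dublin -> Prague. Judy is in Prague.
After move 2: Prague -> Dublin. Judy is in Dublin.
After move 3: Dublin -> Cairo. Judy is in Cairo.
After move 4: Cairo -> Dublin. Judy is in Dublin.
After move 5: Dublin -> Cairo. Judy is in Cairo.
After move 6: Cairo -> Rome. Judy is in Rome.
After move 7: Rome -> Dublin. Judy is in Dublin.
After move 8: Dublin -> Prague. Judy is in Prague.
After move 9: Prague -> Cairo. Judy is in Cairo.

Answer: Cairo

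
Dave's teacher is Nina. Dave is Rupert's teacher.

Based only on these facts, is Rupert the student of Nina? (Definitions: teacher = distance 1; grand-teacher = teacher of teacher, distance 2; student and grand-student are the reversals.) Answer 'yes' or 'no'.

Answer: no

Derivation:
Reconstructing the teacher chain from the given facts:
  Nina -> Dave -> Rupert
(each arrow means 'teacher of the next')
Positions in the chain (0 = top):
  position of Nina: 0
  position of Dave: 1
  position of Rupert: 2

Rupert is at position 2, Nina is at position 0; signed distance (j - i) = -2.
'student' requires j - i = -1. Actual distance is -2, so the relation does NOT hold.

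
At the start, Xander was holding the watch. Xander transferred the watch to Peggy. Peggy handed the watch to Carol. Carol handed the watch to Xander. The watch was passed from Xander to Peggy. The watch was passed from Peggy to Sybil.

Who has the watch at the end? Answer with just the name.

Answer: Sybil

Derivation:
Tracking the watch through each event:
Start: Xander has the watch.
After event 1: Peggy has the watch.
After event 2: Carol has the watch.
After event 3: Xander has the watch.
After event 4: Peggy has the watch.
After event 5: Sybil has the watch.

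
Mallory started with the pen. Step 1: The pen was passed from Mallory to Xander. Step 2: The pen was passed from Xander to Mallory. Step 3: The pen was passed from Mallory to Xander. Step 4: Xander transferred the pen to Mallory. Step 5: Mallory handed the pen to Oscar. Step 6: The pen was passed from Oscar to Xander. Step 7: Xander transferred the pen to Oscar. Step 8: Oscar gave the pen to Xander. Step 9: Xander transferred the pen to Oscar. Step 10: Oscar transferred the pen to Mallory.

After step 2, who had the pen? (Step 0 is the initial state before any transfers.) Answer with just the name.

Answer: Mallory

Derivation:
Tracking the pen holder through step 2:
After step 0 (start): Mallory
After step 1: Xander
After step 2: Mallory

At step 2, the holder is Mallory.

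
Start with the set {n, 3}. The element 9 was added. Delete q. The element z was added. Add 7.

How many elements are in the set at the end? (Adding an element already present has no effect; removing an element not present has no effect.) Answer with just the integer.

Answer: 5

Derivation:
Tracking the set through each operation:
Start: {3, n}
Event 1 (add 9): added. Set: {3, 9, n}
Event 2 (remove q): not present, no change. Set: {3, 9, n}
Event 3 (add z): added. Set: {3, 9, n, z}
Event 4 (add 7): added. Set: {3, 7, 9, n, z}

Final set: {3, 7, 9, n, z} (size 5)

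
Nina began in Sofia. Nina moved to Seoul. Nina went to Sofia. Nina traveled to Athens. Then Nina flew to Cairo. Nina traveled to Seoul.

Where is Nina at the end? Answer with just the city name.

Tracking Nina's location:
Start: Nina is in Sofia.
After move 1: Sofia -> Seoul. Nina is in Seoul.
After move 2: Seoul -> Sofia. Nina is in Sofia.
After move 3: Sofia -> Athens. Nina is in Athens.
After move 4: Athens -> Cairo. Nina is in Cairo.
After move 5: Cairo -> Seoul. Nina is in Seoul.

Answer: Seoul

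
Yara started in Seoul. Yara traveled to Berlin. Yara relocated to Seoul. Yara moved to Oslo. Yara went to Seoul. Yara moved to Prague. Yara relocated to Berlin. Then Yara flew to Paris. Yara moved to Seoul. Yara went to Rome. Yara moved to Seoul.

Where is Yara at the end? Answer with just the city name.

Answer: Seoul

Derivation:
Tracking Yara's location:
Start: Yara is in Seoul.
After move 1: Seoul -> Berlin. Yara is in Berlin.
After move 2: Berlin -> Seoul. Yara is in Seoul.
After move 3: Seoul -> Oslo. Yara is in Oslo.
After move 4: Oslo -> Seoul. Yara is in Seoul.
After move 5: Seoul -> Prague. Yara is in Prague.
After move 6: Prague -> Berlin. Yara is in Berlin.
After move 7: Berlin -> Paris. Yara is in Paris.
After move 8: Paris -> Seoul. Yara is in Seoul.
After move 9: Seoul -> Rome. Yara is in Rome.
After move 10: Rome -> Seoul. Yara is in Seoul.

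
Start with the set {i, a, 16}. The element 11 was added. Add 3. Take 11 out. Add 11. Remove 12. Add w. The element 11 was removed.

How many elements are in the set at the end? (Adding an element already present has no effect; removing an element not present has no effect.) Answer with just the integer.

Tracking the set through each operation:
Start: {16, a, i}
Event 1 (add 11): added. Set: {11, 16, a, i}
Event 2 (add 3): added. Set: {11, 16, 3, a, i}
Event 3 (remove 11): removed. Set: {16, 3, a, i}
Event 4 (add 11): added. Set: {11, 16, 3, a, i}
Event 5 (remove 12): not present, no change. Set: {11, 16, 3, a, i}
Event 6 (add w): added. Set: {11, 16, 3, a, i, w}
Event 7 (remove 11): removed. Set: {16, 3, a, i, w}

Final set: {16, 3, a, i, w} (size 5)

Answer: 5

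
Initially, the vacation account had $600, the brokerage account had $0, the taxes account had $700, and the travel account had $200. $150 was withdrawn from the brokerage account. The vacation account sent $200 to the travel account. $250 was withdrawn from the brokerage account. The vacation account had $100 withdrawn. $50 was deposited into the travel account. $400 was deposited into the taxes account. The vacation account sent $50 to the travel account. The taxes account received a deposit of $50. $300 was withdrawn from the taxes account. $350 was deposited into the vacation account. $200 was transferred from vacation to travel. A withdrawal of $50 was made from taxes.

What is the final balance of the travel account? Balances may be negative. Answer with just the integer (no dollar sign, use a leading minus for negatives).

Answer: 700

Derivation:
Tracking account balances step by step:
Start: vacation=600, brokerage=0, taxes=700, travel=200
Event 1 (withdraw 150 from brokerage): brokerage: 0 - 150 = -150. Balances: vacation=600, brokerage=-150, taxes=700, travel=200
Event 2 (transfer 200 vacation -> travel): vacation: 600 - 200 = 400, travel: 200 + 200 = 400. Balances: vacation=400, brokerage=-150, taxes=700, travel=400
Event 3 (withdraw 250 from brokerage): brokerage: -150 - 250 = -400. Balances: vacation=400, brokerage=-400, taxes=700, travel=400
Event 4 (withdraw 100 from vacation): vacation: 400 - 100 = 300. Balances: vacation=300, brokerage=-400, taxes=700, travel=400
Event 5 (deposit 50 to travel): travel: 400 + 50 = 450. Balances: vacation=300, brokerage=-400, taxes=700, travel=450
Event 6 (deposit 400 to taxes): taxes: 700 + 400 = 1100. Balances: vacation=300, brokerage=-400, taxes=1100, travel=450
Event 7 (transfer 50 vacation -> travel): vacation: 300 - 50 = 250, travel: 450 + 50 = 500. Balances: vacation=250, brokerage=-400, taxes=1100, travel=500
Event 8 (deposit 50 to taxes): taxes: 1100 + 50 = 1150. Balances: vacation=250, brokerage=-400, taxes=1150, travel=500
Event 9 (withdraw 300 from taxes): taxes: 1150 - 300 = 850. Balances: vacation=250, brokerage=-400, taxes=850, travel=500
Event 10 (deposit 350 to vacation): vacation: 250 + 350 = 600. Balances: vacation=600, brokerage=-400, taxes=850, travel=500
Event 11 (transfer 200 vacation -> travel): vacation: 600 - 200 = 400, travel: 500 + 200 = 700. Balances: vacation=400, brokerage=-400, taxes=850, travel=700
Event 12 (withdraw 50 from taxes): taxes: 850 - 50 = 800. Balances: vacation=400, brokerage=-400, taxes=800, travel=700

Final balance of travel: 700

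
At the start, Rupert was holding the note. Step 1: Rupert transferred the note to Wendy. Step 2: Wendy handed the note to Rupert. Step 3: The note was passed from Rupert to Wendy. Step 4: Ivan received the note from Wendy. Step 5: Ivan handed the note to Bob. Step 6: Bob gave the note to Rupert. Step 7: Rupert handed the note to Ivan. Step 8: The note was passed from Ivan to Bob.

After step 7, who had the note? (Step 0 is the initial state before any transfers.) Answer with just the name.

Tracking the note holder through step 7:
After step 0 (start): Rupert
After step 1: Wendy
After step 2: Rupert
After step 3: Wendy
After step 4: Ivan
After step 5: Bob
After step 6: Rupert
After step 7: Ivan

At step 7, the holder is Ivan.

Answer: Ivan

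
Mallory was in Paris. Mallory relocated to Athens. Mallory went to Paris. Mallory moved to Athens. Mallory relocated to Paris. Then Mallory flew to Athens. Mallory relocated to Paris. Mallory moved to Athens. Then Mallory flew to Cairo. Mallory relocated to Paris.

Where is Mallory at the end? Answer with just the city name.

Tracking Mallory's location:
Start: Mallory is in Paris.
After move 1: Paris -> Athens. Mallory is in Athens.
After move 2: Athens -> Paris. Mallory is in Paris.
After move 3: Paris -> Athens. Mallory is in Athens.
After move 4: Athens -> Paris. Mallory is in Paris.
After move 5: Paris -> Athens. Mallory is in Athens.
After move 6: Athens -> Paris. Mallory is in Paris.
After move 7: Paris -> Athens. Mallory is in Athens.
After move 8: Athens -> Cairo. Mallory is in Cairo.
After move 9: Cairo -> Paris. Mallory is in Paris.

Answer: Paris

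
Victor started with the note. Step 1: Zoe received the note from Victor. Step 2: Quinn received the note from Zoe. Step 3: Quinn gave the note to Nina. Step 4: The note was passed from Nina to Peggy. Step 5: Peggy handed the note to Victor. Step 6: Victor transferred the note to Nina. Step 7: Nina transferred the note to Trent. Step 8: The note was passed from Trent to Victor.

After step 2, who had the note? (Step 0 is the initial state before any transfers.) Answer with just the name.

Answer: Quinn

Derivation:
Tracking the note holder through step 2:
After step 0 (start): Victor
After step 1: Zoe
After step 2: Quinn

At step 2, the holder is Quinn.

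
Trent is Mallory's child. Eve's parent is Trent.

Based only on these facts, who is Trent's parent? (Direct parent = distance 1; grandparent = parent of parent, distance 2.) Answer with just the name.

Reconstructing the parent chain from the given facts:
  Mallory -> Trent -> Eve
(each arrow means 'parent of the next')
Positions in the chain (0 = top):
  position of Mallory: 0
  position of Trent: 1
  position of Eve: 2

Trent is at position 1; the parent is 1 step up the chain, i.e. position 0: Mallory.

Answer: Mallory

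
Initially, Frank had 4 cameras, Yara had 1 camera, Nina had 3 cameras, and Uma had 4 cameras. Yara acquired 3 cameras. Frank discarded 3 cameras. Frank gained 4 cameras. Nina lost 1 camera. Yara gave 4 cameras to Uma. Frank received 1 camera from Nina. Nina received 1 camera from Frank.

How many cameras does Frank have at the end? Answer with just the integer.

Tracking counts step by step:
Start: Frank=4, Yara=1, Nina=3, Uma=4
Event 1 (Yara +3): Yara: 1 -> 4. State: Frank=4, Yara=4, Nina=3, Uma=4
Event 2 (Frank -3): Frank: 4 -> 1. State: Frank=1, Yara=4, Nina=3, Uma=4
Event 3 (Frank +4): Frank: 1 -> 5. State: Frank=5, Yara=4, Nina=3, Uma=4
Event 4 (Nina -1): Nina: 3 -> 2. State: Frank=5, Yara=4, Nina=2, Uma=4
Event 5 (Yara -> Uma, 4): Yara: 4 -> 0, Uma: 4 -> 8. State: Frank=5, Yara=0, Nina=2, Uma=8
Event 6 (Nina -> Frank, 1): Nina: 2 -> 1, Frank: 5 -> 6. State: Frank=6, Yara=0, Nina=1, Uma=8
Event 7 (Frank -> Nina, 1): Frank: 6 -> 5, Nina: 1 -> 2. State: Frank=5, Yara=0, Nina=2, Uma=8

Frank's final count: 5

Answer: 5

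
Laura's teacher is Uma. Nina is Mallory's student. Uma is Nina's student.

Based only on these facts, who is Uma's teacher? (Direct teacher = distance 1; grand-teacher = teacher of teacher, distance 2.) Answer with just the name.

Reconstructing the teacher chain from the given facts:
  Mallory -> Nina -> Uma -> Laura
(each arrow means 'teacher of the next')
Positions in the chain (0 = top):
  position of Mallory: 0
  position of Nina: 1
  position of Uma: 2
  position of Laura: 3

Uma is at position 2; the teacher is 1 step up the chain, i.e. position 1: Nina.

Answer: Nina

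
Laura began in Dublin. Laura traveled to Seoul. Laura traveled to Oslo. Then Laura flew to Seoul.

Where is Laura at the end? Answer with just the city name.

Tracking Laura's location:
Start: Laura is in Dublin.
After move 1: Dublin -> Seoul. Laura is in Seoul.
After move 2: Seoul -> Oslo. Laura is in Oslo.
After move 3: Oslo -> Seoul. Laura is in Seoul.

Answer: Seoul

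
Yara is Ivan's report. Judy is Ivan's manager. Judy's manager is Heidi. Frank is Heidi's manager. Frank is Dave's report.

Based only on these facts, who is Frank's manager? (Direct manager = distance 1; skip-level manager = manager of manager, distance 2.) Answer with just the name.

Answer: Dave

Derivation:
Reconstructing the manager chain from the given facts:
  Dave -> Frank -> Heidi -> Judy -> Ivan -> Yara
(each arrow means 'manager of the next')
Positions in the chain (0 = top):
  position of Dave: 0
  position of Frank: 1
  position of Heidi: 2
  position of Judy: 3
  position of Ivan: 4
  position of Yara: 5

Frank is at position 1; the manager is 1 step up the chain, i.e. position 0: Dave.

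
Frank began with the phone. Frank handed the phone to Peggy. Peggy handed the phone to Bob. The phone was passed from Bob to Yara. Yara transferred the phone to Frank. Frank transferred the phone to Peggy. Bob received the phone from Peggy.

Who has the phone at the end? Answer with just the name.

Answer: Bob

Derivation:
Tracking the phone through each event:
Start: Frank has the phone.
After event 1: Peggy has the phone.
After event 2: Bob has the phone.
After event 3: Yara has the phone.
After event 4: Frank has the phone.
After event 5: Peggy has the phone.
After event 6: Bob has the phone.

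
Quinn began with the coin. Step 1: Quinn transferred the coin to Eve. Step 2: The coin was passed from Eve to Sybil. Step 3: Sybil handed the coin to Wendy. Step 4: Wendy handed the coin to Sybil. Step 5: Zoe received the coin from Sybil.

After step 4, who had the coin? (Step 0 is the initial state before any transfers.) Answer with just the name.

Answer: Sybil

Derivation:
Tracking the coin holder through step 4:
After step 0 (start): Quinn
After step 1: Eve
After step 2: Sybil
After step 3: Wendy
After step 4: Sybil

At step 4, the holder is Sybil.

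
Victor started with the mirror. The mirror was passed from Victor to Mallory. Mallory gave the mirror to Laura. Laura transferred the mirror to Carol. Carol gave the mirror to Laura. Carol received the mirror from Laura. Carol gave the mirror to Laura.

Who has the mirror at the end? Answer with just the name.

Answer: Laura

Derivation:
Tracking the mirror through each event:
Start: Victor has the mirror.
After event 1: Mallory has the mirror.
After event 2: Laura has the mirror.
After event 3: Carol has the mirror.
After event 4: Laura has the mirror.
After event 5: Carol has the mirror.
After event 6: Laura has the mirror.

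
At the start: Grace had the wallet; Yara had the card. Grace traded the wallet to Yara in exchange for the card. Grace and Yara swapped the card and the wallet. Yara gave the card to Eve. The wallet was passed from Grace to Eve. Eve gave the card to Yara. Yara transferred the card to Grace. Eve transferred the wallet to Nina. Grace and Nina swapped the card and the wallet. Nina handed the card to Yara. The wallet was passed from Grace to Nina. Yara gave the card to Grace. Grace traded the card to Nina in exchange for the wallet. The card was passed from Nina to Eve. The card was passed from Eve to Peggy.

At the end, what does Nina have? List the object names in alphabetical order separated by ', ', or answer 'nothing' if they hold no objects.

Tracking all object holders:
Start: wallet:Grace, card:Yara
Event 1 (swap wallet<->card: now wallet:Yara, card:Grace). State: wallet:Yara, card:Grace
Event 2 (swap card<->wallet: now card:Yara, wallet:Grace). State: wallet:Grace, card:Yara
Event 3 (give card: Yara -> Eve). State: wallet:Grace, card:Eve
Event 4 (give wallet: Grace -> Eve). State: wallet:Eve, card:Eve
Event 5 (give card: Eve -> Yara). State: wallet:Eve, card:Yara
Event 6 (give card: Yara -> Grace). State: wallet:Eve, card:Grace
Event 7 (give wallet: Eve -> Nina). State: wallet:Nina, card:Grace
Event 8 (swap card<->wallet: now card:Nina, wallet:Grace). State: wallet:Grace, card:Nina
Event 9 (give card: Nina -> Yara). State: wallet:Grace, card:Yara
Event 10 (give wallet: Grace -> Nina). State: wallet:Nina, card:Yara
Event 11 (give card: Yara -> Grace). State: wallet:Nina, card:Grace
Event 12 (swap card<->wallet: now card:Nina, wallet:Grace). State: wallet:Grace, card:Nina
Event 13 (give card: Nina -> Eve). State: wallet:Grace, card:Eve
Event 14 (give card: Eve -> Peggy). State: wallet:Grace, card:Peggy

Final state: wallet:Grace, card:Peggy
Nina holds: (nothing).

Answer: nothing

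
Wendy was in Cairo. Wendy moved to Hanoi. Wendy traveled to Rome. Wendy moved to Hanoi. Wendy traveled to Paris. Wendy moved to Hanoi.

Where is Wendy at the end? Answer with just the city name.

Tracking Wendy's location:
Start: Wendy is in Cairo.
After move 1: Cairo -> Hanoi. Wendy is in Hanoi.
After move 2: Hanoi -> Rome. Wendy is in Rome.
After move 3: Rome -> Hanoi. Wendy is in Hanoi.
After move 4: Hanoi -> Paris. Wendy is in Paris.
After move 5: Paris -> Hanoi. Wendy is in Hanoi.

Answer: Hanoi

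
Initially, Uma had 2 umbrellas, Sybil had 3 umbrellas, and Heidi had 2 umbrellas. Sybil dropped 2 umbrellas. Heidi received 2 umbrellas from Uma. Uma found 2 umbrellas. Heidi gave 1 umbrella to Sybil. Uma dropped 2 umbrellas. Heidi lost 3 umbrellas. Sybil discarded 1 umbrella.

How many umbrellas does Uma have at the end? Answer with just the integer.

Answer: 0

Derivation:
Tracking counts step by step:
Start: Uma=2, Sybil=3, Heidi=2
Event 1 (Sybil -2): Sybil: 3 -> 1. State: Uma=2, Sybil=1, Heidi=2
Event 2 (Uma -> Heidi, 2): Uma: 2 -> 0, Heidi: 2 -> 4. State: Uma=0, Sybil=1, Heidi=4
Event 3 (Uma +2): Uma: 0 -> 2. State: Uma=2, Sybil=1, Heidi=4
Event 4 (Heidi -> Sybil, 1): Heidi: 4 -> 3, Sybil: 1 -> 2. State: Uma=2, Sybil=2, Heidi=3
Event 5 (Uma -2): Uma: 2 -> 0. State: Uma=0, Sybil=2, Heidi=3
Event 6 (Heidi -3): Heidi: 3 -> 0. State: Uma=0, Sybil=2, Heidi=0
Event 7 (Sybil -1): Sybil: 2 -> 1. State: Uma=0, Sybil=1, Heidi=0

Uma's final count: 0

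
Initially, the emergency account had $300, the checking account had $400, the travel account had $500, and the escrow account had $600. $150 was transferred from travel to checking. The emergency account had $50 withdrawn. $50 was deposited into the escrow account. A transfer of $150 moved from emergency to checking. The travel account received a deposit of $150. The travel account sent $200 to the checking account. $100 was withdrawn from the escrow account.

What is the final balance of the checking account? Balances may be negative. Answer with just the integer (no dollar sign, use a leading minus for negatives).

Tracking account balances step by step:
Start: emergency=300, checking=400, travel=500, escrow=600
Event 1 (transfer 150 travel -> checking): travel: 500 - 150 = 350, checking: 400 + 150 = 550. Balances: emergency=300, checking=550, travel=350, escrow=600
Event 2 (withdraw 50 from emergency): emergency: 300 - 50 = 250. Balances: emergency=250, checking=550, travel=350, escrow=600
Event 3 (deposit 50 to escrow): escrow: 600 + 50 = 650. Balances: emergency=250, checking=550, travel=350, escrow=650
Event 4 (transfer 150 emergency -> checking): emergency: 250 - 150 = 100, checking: 550 + 150 = 700. Balances: emergency=100, checking=700, travel=350, escrow=650
Event 5 (deposit 150 to travel): travel: 350 + 150 = 500. Balances: emergency=100, checking=700, travel=500, escrow=650
Event 6 (transfer 200 travel -> checking): travel: 500 - 200 = 300, checking: 700 + 200 = 900. Balances: emergency=100, checking=900, travel=300, escrow=650
Event 7 (withdraw 100 from escrow): escrow: 650 - 100 = 550. Balances: emergency=100, checking=900, travel=300, escrow=550

Final balance of checking: 900

Answer: 900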